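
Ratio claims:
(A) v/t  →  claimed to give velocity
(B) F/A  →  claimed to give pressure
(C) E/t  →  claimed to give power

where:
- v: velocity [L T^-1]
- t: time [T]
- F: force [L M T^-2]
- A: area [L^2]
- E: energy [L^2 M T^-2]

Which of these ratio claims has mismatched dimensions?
(A) v/t does not give velocity

(A) v/t: [L T^-2] ≠ velocity [L T^-1] ✗
(B) F/A: [L^-1 M T^-2] = pressure [L^-1 M T^-2] ✓
(C) E/t: [L^2 M T^-3] = power [L^2 M T^-3] ✓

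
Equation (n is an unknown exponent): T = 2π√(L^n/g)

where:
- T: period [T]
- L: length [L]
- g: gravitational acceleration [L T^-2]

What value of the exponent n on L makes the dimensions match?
n = 1

T has dimensions [T]; L has dimensions [L].
With n = 1: 2π√(L^1/g) has dimensions [T], matching the LHS ✓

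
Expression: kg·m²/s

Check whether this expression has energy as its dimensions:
No

The expression kg·m²/s has dimensions [L^2 M T^-1], but energy has dimensions [L^2 M T^-2].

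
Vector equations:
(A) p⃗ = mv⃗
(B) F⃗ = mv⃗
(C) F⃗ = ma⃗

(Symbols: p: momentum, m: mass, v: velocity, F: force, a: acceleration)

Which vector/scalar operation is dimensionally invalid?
(B) F⃗ = mv⃗

(A) p⃗ = mv⃗: LHS [L M T^-1], RHS [L M T^-1] ✓ — mass (scalar) times velocity (vector)
(B) F⃗ = mv⃗: LHS [L M T^-2], RHS [L M T^-1] ✗ — mass times velocity is momentum, not force; should be ma⃗
(C) F⃗ = ma⃗: LHS [L M T^-2], RHS [L M T^-2] ✓ — Force and acceleration are vectors, mass is a scalar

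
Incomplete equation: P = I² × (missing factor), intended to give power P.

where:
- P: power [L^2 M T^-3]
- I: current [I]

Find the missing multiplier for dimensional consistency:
R (resistance), dimensions [I^-2 L^2 M T^-3]

P has dimensions [L^2 M T^-3] and I² has dimensions [I^2].
The missing factor must have dimensions [L^2 M T^-3] / [I^2] = [I^-2 L^2 M T^-3], i.e. resistance (R).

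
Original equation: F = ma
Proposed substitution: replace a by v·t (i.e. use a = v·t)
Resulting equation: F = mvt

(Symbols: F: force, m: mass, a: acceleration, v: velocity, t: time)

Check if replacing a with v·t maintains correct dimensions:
No

[a] = [L T^-2] and [v·t] = [L]. These differ, so the substitution replaces a quantity by one of different dimensions and the result F = mvt has LHS [L M T^-2] vs RHS [L M] — inconsistent.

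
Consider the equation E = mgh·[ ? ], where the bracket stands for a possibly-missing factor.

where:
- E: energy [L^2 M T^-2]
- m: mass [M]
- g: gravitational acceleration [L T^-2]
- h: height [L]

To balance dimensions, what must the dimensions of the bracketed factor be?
Nothing is missing — the bracketed factor must be dimensionless.

E has dimensions [L^2 M T^-2] and mgh already has dimensions [L^2 M T^-2], so E = mgh is dimensionally complete.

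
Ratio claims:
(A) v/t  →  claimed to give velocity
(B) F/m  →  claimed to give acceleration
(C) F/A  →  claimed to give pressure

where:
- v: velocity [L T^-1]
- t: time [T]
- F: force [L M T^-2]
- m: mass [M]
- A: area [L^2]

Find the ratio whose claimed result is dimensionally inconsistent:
(A) v/t does not give velocity

(A) v/t: [L T^-2] ≠ velocity [L T^-1] ✗
(B) F/m: [L T^-2] = acceleration [L T^-2] ✓
(C) F/A: [L^-1 M T^-2] = pressure [L^-1 M T^-2] ✓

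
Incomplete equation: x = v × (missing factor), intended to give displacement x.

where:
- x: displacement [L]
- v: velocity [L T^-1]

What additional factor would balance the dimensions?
t (time), dimensions [T]

x has dimensions [L] and v has dimensions [L T^-1].
The missing factor must have dimensions [L] / [L T^-1] = [T], i.e. time (t).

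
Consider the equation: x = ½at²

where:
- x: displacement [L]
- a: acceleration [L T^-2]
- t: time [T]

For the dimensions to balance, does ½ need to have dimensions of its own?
No

x has dimensions [L] and at² already has dimensions [L], so the equation balances without ½ contributing any dimensions. ½ is a pure (dimensionless) number; changing or removing it would not affect dimensional consistency.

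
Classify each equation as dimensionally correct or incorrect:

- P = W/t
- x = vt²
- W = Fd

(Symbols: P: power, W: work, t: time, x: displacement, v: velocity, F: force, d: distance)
Dimensionally correct: P = W/t, W = Fd
Dimensionally incorrect: x = vt²
Ordered (correct first, then incorrect): P = W/t, W = Fd, x = vt²

- P = W/t: LHS [L^2 M T^-3], RHS [L^2 M T^-3] → correct ✓
- x = vt²: LHS [L], RHS [L T] → incorrect ✗
- W = Fd: LHS [L^2 M T^-2], RHS [L^2 M T^-2] → correct ✓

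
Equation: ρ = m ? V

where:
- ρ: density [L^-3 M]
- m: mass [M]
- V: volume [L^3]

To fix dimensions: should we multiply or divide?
division (÷): ρ = m ÷ V

ρ [L^-3 M]; m [M]; V [L^3].
m × V → [L^3 M] ✗
m ÷ V → [L^-3 M] ✓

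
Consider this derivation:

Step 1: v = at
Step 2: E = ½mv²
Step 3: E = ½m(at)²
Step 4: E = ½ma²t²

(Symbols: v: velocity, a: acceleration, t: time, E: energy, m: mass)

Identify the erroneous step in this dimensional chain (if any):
No step introduces an error — all steps are dimensionally consistent.

Step 1: v = at → LHS [L T^-1], RHS [L T^-1] ✓
Step 2: E = ½mv² → LHS [L^2 M T^-2], RHS [L^2 M T^-2] ✓
Step 3: E = ½m(at)² → LHS [L^2 M T^-2], RHS [L^2 M T^-2] ✓
Step 4: E = ½ma²t² → LHS [L^2 M T^-2], RHS [L^2 M T^-2] ✓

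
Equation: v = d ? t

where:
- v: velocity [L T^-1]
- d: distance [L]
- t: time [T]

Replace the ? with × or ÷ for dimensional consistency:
division (÷): v = d ÷ t

v [L T^-1]; d [L]; t [T].
d × t → [L T] ✗
d ÷ t → [L T^-1] ✓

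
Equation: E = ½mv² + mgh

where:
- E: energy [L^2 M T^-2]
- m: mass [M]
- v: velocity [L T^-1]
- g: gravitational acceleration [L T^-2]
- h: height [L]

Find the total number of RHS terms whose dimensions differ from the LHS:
0

LHS E: [L^2 M T^-2]
- ½mv²: [L^2 M T^-2] ✓
- mgh: [L^2 M T^-2] ✓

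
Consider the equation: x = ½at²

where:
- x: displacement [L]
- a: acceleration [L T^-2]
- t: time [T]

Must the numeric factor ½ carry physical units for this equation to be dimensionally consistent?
No

x has dimensions [L] and at² already has dimensions [L], so the equation balances without ½ contributing any dimensions. ½ is a pure (dimensionless) number; changing or removing it would not affect dimensional consistency.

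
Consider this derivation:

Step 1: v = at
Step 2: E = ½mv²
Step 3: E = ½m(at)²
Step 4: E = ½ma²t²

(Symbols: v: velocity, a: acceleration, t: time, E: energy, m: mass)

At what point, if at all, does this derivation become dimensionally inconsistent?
No step introduces an error — all steps are dimensionally consistent.

Step 1: v = at → LHS [L T^-1], RHS [L T^-1] ✓
Step 2: E = ½mv² → LHS [L^2 M T^-2], RHS [L^2 M T^-2] ✓
Step 3: E = ½m(at)² → LHS [L^2 M T^-2], RHS [L^2 M T^-2] ✓
Step 4: E = ½ma²t² → LHS [L^2 M T^-2], RHS [L^2 M T^-2] ✓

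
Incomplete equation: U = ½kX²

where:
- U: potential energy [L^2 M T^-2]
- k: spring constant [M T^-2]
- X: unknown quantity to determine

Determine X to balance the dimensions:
X = x (displacement), dimensions [L]

U has dimensions [L^2 M T^-2]; the rest of the RHS (½k) has dimensions [M T^-2].
So X² must have dimensions [L^2], i.e. X has dimensions [L] — X = x (displacement).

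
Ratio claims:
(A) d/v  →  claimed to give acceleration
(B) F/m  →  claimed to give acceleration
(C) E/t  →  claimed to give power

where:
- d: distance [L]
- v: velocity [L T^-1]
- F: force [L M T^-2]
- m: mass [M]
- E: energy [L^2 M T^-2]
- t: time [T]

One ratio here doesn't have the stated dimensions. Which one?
(A) d/v does not give acceleration

(A) d/v: [T] ≠ acceleration [L T^-2] ✗
(B) F/m: [L T^-2] = acceleration [L T^-2] ✓
(C) E/t: [L^2 M T^-3] = power [L^2 M T^-3] ✓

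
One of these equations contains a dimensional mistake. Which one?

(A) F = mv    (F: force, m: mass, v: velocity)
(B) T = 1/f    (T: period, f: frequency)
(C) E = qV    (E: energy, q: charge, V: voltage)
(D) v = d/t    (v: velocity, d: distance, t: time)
(A) F = mv

The equation (A) F = mv is dimensionally incorrect.

LHS (F): [L M T^-2]
RHS (mv): [L M T^-1] ✗

The dimensions do not match. The other three equations balance.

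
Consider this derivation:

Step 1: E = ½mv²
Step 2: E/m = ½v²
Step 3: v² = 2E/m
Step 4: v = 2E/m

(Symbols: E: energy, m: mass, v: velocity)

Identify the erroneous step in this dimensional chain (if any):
Step 4

Step 1: E = ½mv² → LHS [L^2 M T^-2], RHS [L^2 M T^-2] ✓
Step 2: E/m = ½v² → LHS [L^2 T^-2], RHS [L^2 T^-2] ✓
Step 3: v² = 2E/m → LHS [L^2 T^-2], RHS [L^2 T^-2] ✓
Step 4: v = 2E/m → LHS [L T^-1], RHS [L^2 T^-2] ✗

The first dimensional inconsistency appears in step 4: v = 2E/m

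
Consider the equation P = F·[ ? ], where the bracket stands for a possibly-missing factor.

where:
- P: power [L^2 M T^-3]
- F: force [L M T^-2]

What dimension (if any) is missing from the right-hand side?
[L T^-1] — velocity (e.g. v)

P has dimensions [L^2 M T^-3]; F has dimensions [L M T^-2].
The bracketed factor must supply [L^2 M T^-3] / [L M T^-2] = [L T^-1].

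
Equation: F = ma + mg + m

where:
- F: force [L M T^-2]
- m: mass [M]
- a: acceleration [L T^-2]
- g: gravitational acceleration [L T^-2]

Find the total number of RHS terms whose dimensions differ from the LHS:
1

LHS F: [L M T^-2]
- ma: [L M T^-2] ✓
- mg: [L M T^-2] ✓
- m: [M] ✗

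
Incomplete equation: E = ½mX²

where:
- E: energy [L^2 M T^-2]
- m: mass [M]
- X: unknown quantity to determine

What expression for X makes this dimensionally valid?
X = v (velocity), dimensions [L T^-1]

E has dimensions [L^2 M T^-2]; the rest of the RHS (½m) has dimensions [M].
So X² must have dimensions [L^2 T^-2], i.e. X has dimensions [L T^-1] — X = v (velocity).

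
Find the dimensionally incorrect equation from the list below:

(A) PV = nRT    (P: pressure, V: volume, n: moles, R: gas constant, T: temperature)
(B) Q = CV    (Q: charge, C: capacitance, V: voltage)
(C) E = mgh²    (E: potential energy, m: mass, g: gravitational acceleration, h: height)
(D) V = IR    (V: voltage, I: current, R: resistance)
(C) E = mgh²

The equation (C) E = mgh² is dimensionally incorrect.

LHS (E): [L^2 M T^-2]
RHS (mgh²): [L^3 M T^-2] ✗

The dimensions do not match. The other three equations balance.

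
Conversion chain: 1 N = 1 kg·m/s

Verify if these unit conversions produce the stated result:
The chain is incorrect (it contains an error).

Incorrect: Newton is kg·m/s², not kg·m/s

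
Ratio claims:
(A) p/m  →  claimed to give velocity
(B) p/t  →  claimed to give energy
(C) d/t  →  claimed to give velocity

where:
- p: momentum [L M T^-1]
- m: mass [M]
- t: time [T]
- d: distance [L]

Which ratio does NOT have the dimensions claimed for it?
(B) p/t does not give energy

(A) p/m: [L T^-1] = velocity [L T^-1] ✓
(B) p/t: [L M T^-2] ≠ energy [L^2 M T^-2] ✗
(C) d/t: [L T^-1] = velocity [L T^-1] ✓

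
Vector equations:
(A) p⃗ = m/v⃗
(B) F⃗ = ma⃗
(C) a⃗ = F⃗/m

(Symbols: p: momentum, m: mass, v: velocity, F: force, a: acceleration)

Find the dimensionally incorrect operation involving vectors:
(A) p⃗ = m/v⃗

(A) p⃗ = m/v⃗: LHS [L M T^-1], RHS [L^-1 M T] ✗ — momentum is mass times velocity; should be mv⃗ (and division by a vector is undefined)
(B) F⃗ = ma⃗: LHS [L M T^-2], RHS [L M T^-2] ✓ — Force and acceleration are vectors, mass is a scalar
(C) a⃗ = F⃗/m: LHS [L T^-2], RHS [L T^-2] ✓ — force (vector) divided by mass (scalar)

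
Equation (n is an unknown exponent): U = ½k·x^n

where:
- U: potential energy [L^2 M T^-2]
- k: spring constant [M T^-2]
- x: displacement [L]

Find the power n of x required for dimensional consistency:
n = 2

U has dimensions [L^2 M T^-2]; x has dimensions [L].
The rest of the RHS has dimensions [M T^-2], so x^n must supply [L^2].
With n = 2: ½k·x^2 has dimensions [L^2 M T^-2], matching the LHS ✓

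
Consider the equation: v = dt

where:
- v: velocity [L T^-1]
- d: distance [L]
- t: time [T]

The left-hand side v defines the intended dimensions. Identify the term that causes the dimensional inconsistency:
The right-hand side term dt

v has dimensions [L T^-1], but dt has dimensions [L T], so the term dt is dimensionally wrong for v.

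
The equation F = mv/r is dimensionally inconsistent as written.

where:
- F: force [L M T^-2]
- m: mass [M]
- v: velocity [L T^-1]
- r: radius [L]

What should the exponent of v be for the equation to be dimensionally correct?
The exponent of v should be 2: F = mv^2/r

The LHS F has dimensions [L M T^-2]; v has dimensions [L T^-1].
As written, the RHS mv/r (exponent 1 on v) has dimensions [M T^-1], which does not match.
With exponent 2, the RHS mv^2/r has dimensions [L M T^-2], matching the LHS.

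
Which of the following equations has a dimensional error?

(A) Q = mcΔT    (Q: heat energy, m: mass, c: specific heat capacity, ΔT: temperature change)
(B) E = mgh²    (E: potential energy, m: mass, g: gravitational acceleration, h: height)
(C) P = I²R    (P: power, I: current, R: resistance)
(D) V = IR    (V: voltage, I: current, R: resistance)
(B) E = mgh²

The equation (B) E = mgh² is dimensionally incorrect.

LHS (E): [L^2 M T^-2]
RHS (mgh²): [L^3 M T^-2] ✗

The dimensions do not match. The other three equations balance.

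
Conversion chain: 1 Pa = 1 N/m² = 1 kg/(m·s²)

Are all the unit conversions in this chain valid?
The chain is correct (no errors).

Correct: Pascal is Newton per square meter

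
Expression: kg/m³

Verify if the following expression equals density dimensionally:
Yes

The expression kg/m³ has dimensions [L^-3 M], which is exactly density [L^-3 M].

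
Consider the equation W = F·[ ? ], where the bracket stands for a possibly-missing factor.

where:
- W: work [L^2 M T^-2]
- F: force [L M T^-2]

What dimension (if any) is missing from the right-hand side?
[L] — length (e.g. a distance d)

W has dimensions [L^2 M T^-2]; F has dimensions [L M T^-2].
The bracketed factor must supply [L^2 M T^-2] / [L M T^-2] = [L].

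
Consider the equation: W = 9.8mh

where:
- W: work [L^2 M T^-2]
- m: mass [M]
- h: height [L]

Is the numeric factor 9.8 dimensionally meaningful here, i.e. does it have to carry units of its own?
Yes

W has dimensions [L^2 M T^-2], while mh alone has dimensions [L M]. For the equation to balance, the factor 9.8 must carry dimensions [L T^-2] — it is a dimensional constant (a numerical value of a physical quantity with its units suppressed), not a pure number.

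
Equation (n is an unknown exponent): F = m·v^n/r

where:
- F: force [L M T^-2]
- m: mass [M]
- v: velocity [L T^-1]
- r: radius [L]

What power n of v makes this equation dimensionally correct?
n = 2

F has dimensions [L M T^-2]; v has dimensions [L T^-1].
The rest of the RHS has dimensions [L^-1 M], so v^n must supply [L^2 T^-2].
With n = 2: m·v^2/r has dimensions [L M T^-2], matching the LHS ✓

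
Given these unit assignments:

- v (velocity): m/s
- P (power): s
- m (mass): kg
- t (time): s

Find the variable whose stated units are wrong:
P

The variable P (power) should have units W, not s.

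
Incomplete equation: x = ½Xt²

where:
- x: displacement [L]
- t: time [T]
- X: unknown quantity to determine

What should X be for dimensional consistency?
X = a (acceleration), dimensions [L T^-2]

x has dimensions [L]; the rest of the RHS (½ t²) has dimensions [T^2].
So X must have dimensions [L T^-2] — X = a (acceleration).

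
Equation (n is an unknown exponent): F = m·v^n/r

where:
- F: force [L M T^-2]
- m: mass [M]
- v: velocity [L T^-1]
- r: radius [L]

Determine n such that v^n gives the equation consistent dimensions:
n = 2

F has dimensions [L M T^-2]; v has dimensions [L T^-1].
The rest of the RHS has dimensions [L^-1 M], so v^n must supply [L^2 T^-2].
With n = 2: m·v^2/r has dimensions [L M T^-2], matching the LHS ✓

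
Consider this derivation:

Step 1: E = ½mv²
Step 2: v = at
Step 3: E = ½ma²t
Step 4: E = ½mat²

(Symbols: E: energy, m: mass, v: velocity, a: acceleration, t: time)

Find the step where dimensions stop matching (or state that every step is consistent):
Step 3

Step 1: E = ½mv² → LHS [L^2 M T^-2], RHS [L^2 M T^-2] ✓
Step 2: v = at → LHS [L T^-1], RHS [L T^-1] ✓
Step 3: E = ½ma²t → LHS [L^2 M T^-2], RHS [L^2 M T^-3] ✗

The first dimensional inconsistency appears in step 3: E = ½ma²t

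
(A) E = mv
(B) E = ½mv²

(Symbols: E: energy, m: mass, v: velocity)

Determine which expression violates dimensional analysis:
(A)

(A) E = mv: LHS [L^2 M T^-2], RHS [L M T^-1] ✗
(B) E = ½mv²: LHS [L^2 M T^-2], RHS [L^2 M T^-2] ✓

Expression (A) E = mv is dimensionally incorrect.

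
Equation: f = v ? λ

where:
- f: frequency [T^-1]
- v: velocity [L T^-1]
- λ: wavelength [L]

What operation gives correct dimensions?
division (÷): f = v ÷ λ

f [T^-1]; v [L T^-1]; λ [L].
v × λ → [L^2 T^-1] ✗
v ÷ λ → [T^-1] ✓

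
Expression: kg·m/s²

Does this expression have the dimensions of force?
Yes

The expression kg·m/s² has dimensions [L M T^-2], which is exactly force [L M T^-2].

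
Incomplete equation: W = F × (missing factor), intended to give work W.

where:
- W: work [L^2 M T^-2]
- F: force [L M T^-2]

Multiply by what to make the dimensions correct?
d (distance), dimensions [L]

W has dimensions [L^2 M T^-2] and F has dimensions [L M T^-2].
The missing factor must have dimensions [L^2 M T^-2] / [L M T^-2] = [L], i.e. distance (d).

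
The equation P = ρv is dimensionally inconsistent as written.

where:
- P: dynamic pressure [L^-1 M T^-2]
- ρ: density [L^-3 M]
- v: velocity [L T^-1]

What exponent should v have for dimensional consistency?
The exponent of v should be 2: P = ρv^2

The LHS P has dimensions [L^-1 M T^-2]; v has dimensions [L T^-1].
As written, the RHS ρv (exponent 1 on v) has dimensions [L^-2 M T^-1], which does not match.
With exponent 2, the RHS ρv^2 has dimensions [L^-1 M T^-2], matching the LHS.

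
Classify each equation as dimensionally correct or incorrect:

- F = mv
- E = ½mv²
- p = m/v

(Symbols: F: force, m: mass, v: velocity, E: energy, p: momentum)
Dimensionally correct: E = ½mv²
Dimensionally incorrect: F = mv, p = m/v
Ordered (correct first, then incorrect): E = ½mv², F = mv, p = m/v

- F = mv: LHS [L M T^-2], RHS [L M T^-1] → incorrect ✗
- E = ½mv²: LHS [L^2 M T^-2], RHS [L^2 M T^-2] → correct ✓
- p = m/v: LHS [L M T^-1], RHS [L^-1 M T] → incorrect ✗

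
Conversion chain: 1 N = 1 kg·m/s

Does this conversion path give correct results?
The chain is incorrect (it contains an error).

Incorrect: Newton is kg·m/s², not kg·m/s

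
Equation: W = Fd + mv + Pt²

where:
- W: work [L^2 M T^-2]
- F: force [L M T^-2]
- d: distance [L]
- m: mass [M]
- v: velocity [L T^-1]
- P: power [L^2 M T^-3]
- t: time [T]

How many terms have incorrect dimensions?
2

LHS W: [L^2 M T^-2]
- Fd: [L^2 M T^-2] ✓
- mv: [L M T^-1] ✗
- Pt²: [L^2 M T^-1] ✗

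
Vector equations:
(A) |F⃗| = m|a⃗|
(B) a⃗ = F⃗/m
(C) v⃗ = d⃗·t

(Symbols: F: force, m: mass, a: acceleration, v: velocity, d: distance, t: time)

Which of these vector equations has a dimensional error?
(C) v⃗ = d⃗·t

(A) |F⃗| = m|a⃗|: LHS [L M T^-2], RHS [L M T^-2] ✓ — magnitudes of vectors are scalars
(B) a⃗ = F⃗/m: LHS [L T^-2], RHS [L T^-2] ✓ — force (vector) divided by mass (scalar)
(C) v⃗ = d⃗·t: LHS [L T^-1], RHS [L T] ✗ — velocity is displacement per time; should be d⃗/t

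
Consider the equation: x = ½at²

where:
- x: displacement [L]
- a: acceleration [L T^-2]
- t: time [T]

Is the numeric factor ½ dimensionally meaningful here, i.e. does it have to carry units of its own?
No

x has dimensions [L] and at² already has dimensions [L], so the equation balances without ½ contributing any dimensions. ½ is a pure (dimensionless) number; changing or removing it would not affect dimensional consistency.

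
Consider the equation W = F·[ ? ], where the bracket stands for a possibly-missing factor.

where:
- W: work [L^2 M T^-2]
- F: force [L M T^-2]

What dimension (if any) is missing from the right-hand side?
[L] — length (e.g. a distance d)

W has dimensions [L^2 M T^-2]; F has dimensions [L M T^-2].
The bracketed factor must supply [L^2 M T^-2] / [L M T^-2] = [L].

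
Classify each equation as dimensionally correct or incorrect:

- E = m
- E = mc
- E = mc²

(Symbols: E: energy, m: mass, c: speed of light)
Dimensionally correct: E = mc²
Dimensionally incorrect: E = m, E = mc
Ordered (correct first, then incorrect): E = mc², E = m, E = mc

- E = m: LHS [L^2 M T^-2], RHS [M] → incorrect ✗
- E = mc: LHS [L^2 M T^-2], RHS [L M T^-1] → incorrect ✗
- E = mc²: LHS [L^2 M T^-2], RHS [L^2 M T^-2] → correct ✓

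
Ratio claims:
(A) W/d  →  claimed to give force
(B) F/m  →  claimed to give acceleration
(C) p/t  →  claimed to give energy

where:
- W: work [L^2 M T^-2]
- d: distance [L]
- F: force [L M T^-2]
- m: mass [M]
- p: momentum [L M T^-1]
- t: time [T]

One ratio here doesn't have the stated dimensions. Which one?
(C) p/t does not give energy

(A) W/d: [L M T^-2] = force [L M T^-2] ✓
(B) F/m: [L T^-2] = acceleration [L T^-2] ✓
(C) p/t: [L M T^-2] ≠ energy [L^2 M T^-2] ✗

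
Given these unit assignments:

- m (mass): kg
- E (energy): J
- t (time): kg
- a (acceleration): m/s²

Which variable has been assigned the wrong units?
t

The variable t (time) should have units s, not kg.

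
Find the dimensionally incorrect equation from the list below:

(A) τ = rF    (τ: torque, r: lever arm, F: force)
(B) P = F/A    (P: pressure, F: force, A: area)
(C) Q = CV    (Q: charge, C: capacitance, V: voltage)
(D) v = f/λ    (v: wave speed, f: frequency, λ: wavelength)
(D) v = f/λ

The equation (D) v = f/λ is dimensionally incorrect.

LHS (v): [L T^-1]
RHS (f/λ): [L^-1 T^-1] ✗

The dimensions do not match. The other three equations balance.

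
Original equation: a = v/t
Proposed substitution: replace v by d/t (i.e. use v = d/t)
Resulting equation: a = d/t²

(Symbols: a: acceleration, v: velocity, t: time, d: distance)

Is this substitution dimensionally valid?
Yes

[v] = [L T^-1] and [d/t] = [L T^-1]. These match, so the substitution replaces a quantity by one of the same dimensions and the result a = d/t² has LHS [L T^-2] vs RHS [L T^-2] — still consistent.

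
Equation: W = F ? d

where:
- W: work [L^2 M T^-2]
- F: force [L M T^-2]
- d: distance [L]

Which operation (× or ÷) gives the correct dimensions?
multiplication (×): W = F × d

W [L^2 M T^-2]; F [L M T^-2]; d [L].
F × d → [L^2 M T^-2] ✓
F ÷ d → [M T^-2] ✗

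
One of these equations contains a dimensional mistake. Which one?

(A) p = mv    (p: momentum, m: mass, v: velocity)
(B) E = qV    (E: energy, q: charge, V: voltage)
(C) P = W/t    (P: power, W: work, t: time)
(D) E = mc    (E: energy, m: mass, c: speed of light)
(D) E = mc

The equation (D) E = mc is dimensionally incorrect.

LHS (E): [L^2 M T^-2]
RHS (mc): [L M T^-1] ✗

The dimensions do not match. The other three equations balance.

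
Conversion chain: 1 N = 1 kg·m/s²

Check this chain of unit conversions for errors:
The chain is correct (no errors).

Correct: Newton is defined as kg·m/s²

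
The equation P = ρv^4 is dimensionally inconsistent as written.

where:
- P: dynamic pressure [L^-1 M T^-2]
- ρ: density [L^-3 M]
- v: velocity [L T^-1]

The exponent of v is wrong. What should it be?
The exponent of v should be 2: P = ρv^2

The LHS P has dimensions [L^-1 M T^-2]; v has dimensions [L T^-1].
As written, the RHS ρv^4 (exponent 4 on v) has dimensions [L M T^-4], which does not match.
With exponent 2, the RHS ρv^2 has dimensions [L^-1 M T^-2], matching the LHS.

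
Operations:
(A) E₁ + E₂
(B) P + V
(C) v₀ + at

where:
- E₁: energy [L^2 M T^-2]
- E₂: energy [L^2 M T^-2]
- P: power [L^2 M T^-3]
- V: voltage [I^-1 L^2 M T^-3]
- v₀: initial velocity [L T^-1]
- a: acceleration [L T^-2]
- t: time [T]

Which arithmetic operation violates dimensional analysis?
(B) P + V

(A) E₁ + E₂: E₁ [L^2 M T^-2] and E₂ [L^2 M T^-2] — same dimensions ✓
(B) P + V: P [L^2 M T^-3] and V [I^-1 L^2 M T^-3] — different dimensions cannot be added/subtracted ✗
(C) v₀ + at: v₀ [L T^-1] and at [L T^-1] — same dimensions ✓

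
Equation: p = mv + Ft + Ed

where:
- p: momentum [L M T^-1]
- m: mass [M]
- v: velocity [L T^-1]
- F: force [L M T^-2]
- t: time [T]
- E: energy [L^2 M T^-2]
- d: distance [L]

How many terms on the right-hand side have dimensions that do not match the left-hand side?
1

LHS p: [L M T^-1]
- mv: [L M T^-1] ✓
- Ft: [L M T^-1] ✓
- Ed: [L^3 M T^-2] ✗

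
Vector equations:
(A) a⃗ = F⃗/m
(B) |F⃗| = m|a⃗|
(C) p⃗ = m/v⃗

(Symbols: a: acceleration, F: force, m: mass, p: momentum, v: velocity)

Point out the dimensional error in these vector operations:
(C) p⃗ = m/v⃗

(A) a⃗ = F⃗/m: LHS [L T^-2], RHS [L T^-2] ✓ — force (vector) divided by mass (scalar)
(B) |F⃗| = m|a⃗|: LHS [L M T^-2], RHS [L M T^-2] ✓ — magnitudes of vectors are scalars
(C) p⃗ = m/v⃗: LHS [L M T^-1], RHS [L^-1 M T] ✗ — momentum is mass times velocity; should be mv⃗ (and division by a vector is undefined)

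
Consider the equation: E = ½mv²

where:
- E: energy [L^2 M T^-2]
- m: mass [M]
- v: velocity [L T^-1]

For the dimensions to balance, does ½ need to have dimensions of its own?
No

E has dimensions [L^2 M T^-2] and mv² already has dimensions [L^2 M T^-2], so the equation balances without ½ contributing any dimensions. ½ is a pure (dimensionless) number; changing or removing it would not affect dimensional consistency.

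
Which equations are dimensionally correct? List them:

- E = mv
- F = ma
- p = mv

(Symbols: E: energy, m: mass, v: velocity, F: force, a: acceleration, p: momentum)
Dimensionally correct: F = ma, p = mv
Dimensionally incorrect: E = mv
Ordered (correct first, then incorrect): F = ma, p = mv, E = mv

- E = mv: LHS [L^2 M T^-2], RHS [L M T^-1] → incorrect ✗
- F = ma: LHS [L M T^-2], RHS [L M T^-2] → correct ✓
- p = mv: LHS [L M T^-1], RHS [L M T^-1] → correct ✓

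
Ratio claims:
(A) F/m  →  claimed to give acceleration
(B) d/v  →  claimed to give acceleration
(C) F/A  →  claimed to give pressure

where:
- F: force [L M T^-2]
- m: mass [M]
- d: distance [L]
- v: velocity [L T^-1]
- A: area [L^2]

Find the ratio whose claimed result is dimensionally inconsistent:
(B) d/v does not give acceleration

(A) F/m: [L T^-2] = acceleration [L T^-2] ✓
(B) d/v: [T] ≠ acceleration [L T^-2] ✗
(C) F/A: [L^-1 M T^-2] = pressure [L^-1 M T^-2] ✓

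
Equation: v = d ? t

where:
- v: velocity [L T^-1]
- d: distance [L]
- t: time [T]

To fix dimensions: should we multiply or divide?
division (÷): v = d ÷ t

v [L T^-1]; d [L]; t [T].
d × t → [L T] ✗
d ÷ t → [L T^-1] ✓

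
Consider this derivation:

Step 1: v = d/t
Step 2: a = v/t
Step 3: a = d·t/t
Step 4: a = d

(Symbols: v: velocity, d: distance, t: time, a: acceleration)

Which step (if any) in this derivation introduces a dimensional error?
Step 3

Step 1: v = d/t → LHS [L T^-1], RHS [L T^-1] ✓
Step 2: a = v/t → LHS [L T^-2], RHS [L T^-2] ✓
Step 3: a = d·t/t → LHS [L T^-2], RHS [L] ✗

The first dimensional inconsistency appears in step 3: a = d·t/t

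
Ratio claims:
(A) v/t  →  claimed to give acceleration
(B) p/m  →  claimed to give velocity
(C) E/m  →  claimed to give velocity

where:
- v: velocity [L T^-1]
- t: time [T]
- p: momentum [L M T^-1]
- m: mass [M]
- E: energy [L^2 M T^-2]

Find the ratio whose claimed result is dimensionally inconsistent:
(C) E/m does not give velocity

(A) v/t: [L T^-2] = acceleration [L T^-2] ✓
(B) p/m: [L T^-1] = velocity [L T^-1] ✓
(C) E/m: [L^2 T^-2] ≠ velocity [L T^-1] ✗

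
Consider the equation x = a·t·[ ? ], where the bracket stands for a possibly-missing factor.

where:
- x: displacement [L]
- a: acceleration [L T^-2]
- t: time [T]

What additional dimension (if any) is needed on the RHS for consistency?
[T] — time (e.g. t)

x has dimensions [L]; a·t has dimensions [L T^-1].
The bracketed factor must supply [L] / [L T^-1] = [T].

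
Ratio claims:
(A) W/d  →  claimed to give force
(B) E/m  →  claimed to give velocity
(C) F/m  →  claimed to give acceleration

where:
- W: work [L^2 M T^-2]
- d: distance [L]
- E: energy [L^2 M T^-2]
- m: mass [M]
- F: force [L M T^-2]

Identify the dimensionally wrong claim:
(B) E/m does not give velocity

(A) W/d: [L M T^-2] = force [L M T^-2] ✓
(B) E/m: [L^2 T^-2] ≠ velocity [L T^-1] ✗
(C) F/m: [L T^-2] = acceleration [L T^-2] ✓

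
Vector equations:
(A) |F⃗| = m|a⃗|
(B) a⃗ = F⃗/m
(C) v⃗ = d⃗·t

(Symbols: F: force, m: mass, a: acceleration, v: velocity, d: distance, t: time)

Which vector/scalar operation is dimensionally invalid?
(C) v⃗ = d⃗·t

(A) |F⃗| = m|a⃗|: LHS [L M T^-2], RHS [L M T^-2] ✓ — magnitudes of vectors are scalars
(B) a⃗ = F⃗/m: LHS [L T^-2], RHS [L T^-2] ✓ — force (vector) divided by mass (scalar)
(C) v⃗ = d⃗·t: LHS [L T^-1], RHS [L T] ✗ — velocity is displacement per time; should be d⃗/t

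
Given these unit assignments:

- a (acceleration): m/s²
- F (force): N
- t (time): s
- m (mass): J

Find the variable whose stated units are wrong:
m

The variable m (mass) should have units kg, not J.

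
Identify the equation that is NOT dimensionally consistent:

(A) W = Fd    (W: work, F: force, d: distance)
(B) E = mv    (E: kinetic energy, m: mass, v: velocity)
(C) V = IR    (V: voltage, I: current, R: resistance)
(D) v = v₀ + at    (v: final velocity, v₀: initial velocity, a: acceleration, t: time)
(B) E = mv

The equation (B) E = mv is dimensionally incorrect.

LHS (E): [L^2 M T^-2]
RHS (mv): [L M T^-1] ✗

The dimensions do not match. The other three equations balance.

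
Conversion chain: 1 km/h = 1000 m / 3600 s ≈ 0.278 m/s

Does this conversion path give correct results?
The chain is correct (no errors).

Correct: 1 km = 1000 m, 1 h = 3600 s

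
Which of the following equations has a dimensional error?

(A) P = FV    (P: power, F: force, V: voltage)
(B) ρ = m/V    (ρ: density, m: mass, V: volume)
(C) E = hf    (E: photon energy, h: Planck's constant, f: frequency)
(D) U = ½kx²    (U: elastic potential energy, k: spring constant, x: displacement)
(A) P = FV

The equation (A) P = FV is dimensionally incorrect.

LHS (P): [L^2 M T^-3]
RHS (FV): [I^-1 L^3 M^2 T^-5] ✗

The dimensions do not match. The other three equations balance.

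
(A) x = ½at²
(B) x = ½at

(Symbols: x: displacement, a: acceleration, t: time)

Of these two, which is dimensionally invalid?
(B)

(A) x = ½at²: LHS [L], RHS [L] ✓
(B) x = ½at: LHS [L], RHS [L T^-1] ✗

Expression (B) x = ½at is dimensionally incorrect.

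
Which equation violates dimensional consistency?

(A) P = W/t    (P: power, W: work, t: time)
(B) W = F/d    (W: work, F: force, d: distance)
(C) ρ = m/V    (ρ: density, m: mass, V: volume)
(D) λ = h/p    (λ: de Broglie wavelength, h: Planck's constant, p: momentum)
(B) W = F/d

The equation (B) W = F/d is dimensionally incorrect.

LHS (W): [L^2 M T^-2]
RHS (F/d): [M T^-2] ✗

The dimensions do not match. The other three equations balance.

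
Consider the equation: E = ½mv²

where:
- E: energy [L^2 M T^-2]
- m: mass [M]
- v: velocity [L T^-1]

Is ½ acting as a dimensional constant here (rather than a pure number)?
No

E has dimensions [L^2 M T^-2] and mv² already has dimensions [L^2 M T^-2], so the equation balances without ½ contributing any dimensions. ½ is a pure (dimensionless) number; changing or removing it would not affect dimensional consistency.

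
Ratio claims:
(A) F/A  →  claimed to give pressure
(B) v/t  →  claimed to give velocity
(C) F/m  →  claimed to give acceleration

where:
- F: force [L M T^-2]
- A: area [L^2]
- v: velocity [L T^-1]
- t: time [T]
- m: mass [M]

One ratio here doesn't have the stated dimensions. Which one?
(B) v/t does not give velocity

(A) F/A: [L^-1 M T^-2] = pressure [L^-1 M T^-2] ✓
(B) v/t: [L T^-2] ≠ velocity [L T^-1] ✗
(C) F/m: [L T^-2] = acceleration [L T^-2] ✓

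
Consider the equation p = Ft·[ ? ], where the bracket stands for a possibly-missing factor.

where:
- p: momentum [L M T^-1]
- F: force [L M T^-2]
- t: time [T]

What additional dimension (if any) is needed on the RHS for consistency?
Nothing is missing — the bracketed factor must be dimensionless.

p has dimensions [L M T^-1] and Ft already has dimensions [L M T^-1], so p = Ft is dimensionally complete.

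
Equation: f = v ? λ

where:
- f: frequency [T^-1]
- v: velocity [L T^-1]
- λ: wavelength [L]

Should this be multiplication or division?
division (÷): f = v ÷ λ

f [T^-1]; v [L T^-1]; λ [L].
v × λ → [L^2 T^-1] ✗
v ÷ λ → [T^-1] ✓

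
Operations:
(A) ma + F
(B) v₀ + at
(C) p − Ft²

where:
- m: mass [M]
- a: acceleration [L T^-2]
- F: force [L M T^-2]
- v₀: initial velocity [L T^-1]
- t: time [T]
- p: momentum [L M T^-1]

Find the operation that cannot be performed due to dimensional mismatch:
(C) p − Ft²

(A) ma + F: ma [L M T^-2] and F [L M T^-2] — same dimensions ✓
(B) v₀ + at: v₀ [L T^-1] and at [L T^-1] — same dimensions ✓
(C) p − Ft²: p [L M T^-1] and Ft² [L M] — different dimensions cannot be added/subtracted ✗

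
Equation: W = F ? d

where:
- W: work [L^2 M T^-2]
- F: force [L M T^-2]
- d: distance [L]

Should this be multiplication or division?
multiplication (×): W = F × d

W [L^2 M T^-2]; F [L M T^-2]; d [L].
F × d → [L^2 M T^-2] ✓
F ÷ d → [M T^-2] ✗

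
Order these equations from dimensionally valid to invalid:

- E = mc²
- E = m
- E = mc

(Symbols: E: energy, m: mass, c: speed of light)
Dimensionally correct: E = mc²
Dimensionally incorrect: E = m, E = mc
Ordered (correct first, then incorrect): E = mc², E = m, E = mc

- E = mc²: LHS [L^2 M T^-2], RHS [L^2 M T^-2] → correct ✓
- E = m: LHS [L^2 M T^-2], RHS [M] → incorrect ✗
- E = mc: LHS [L^2 M T^-2], RHS [L M T^-1] → incorrect ✗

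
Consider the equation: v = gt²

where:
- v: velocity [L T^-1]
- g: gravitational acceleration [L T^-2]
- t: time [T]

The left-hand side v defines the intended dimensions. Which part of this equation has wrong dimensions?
The right-hand side term gt²

v has dimensions [L T^-1], but gt² has dimensions [L], so the term gt² is dimensionally wrong for v.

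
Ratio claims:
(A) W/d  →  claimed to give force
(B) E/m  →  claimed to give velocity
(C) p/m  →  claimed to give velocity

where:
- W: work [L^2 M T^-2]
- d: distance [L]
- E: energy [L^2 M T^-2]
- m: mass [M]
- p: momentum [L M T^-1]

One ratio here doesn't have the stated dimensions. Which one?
(B) E/m does not give velocity

(A) W/d: [L M T^-2] = force [L M T^-2] ✓
(B) E/m: [L^2 T^-2] ≠ velocity [L T^-1] ✗
(C) p/m: [L T^-1] = velocity [L T^-1] ✓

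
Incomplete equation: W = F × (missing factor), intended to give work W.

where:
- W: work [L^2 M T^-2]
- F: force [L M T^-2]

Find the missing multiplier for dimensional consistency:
d (distance), dimensions [L]

W has dimensions [L^2 M T^-2] and F has dimensions [L M T^-2].
The missing factor must have dimensions [L^2 M T^-2] / [L M T^-2] = [L], i.e. distance (d).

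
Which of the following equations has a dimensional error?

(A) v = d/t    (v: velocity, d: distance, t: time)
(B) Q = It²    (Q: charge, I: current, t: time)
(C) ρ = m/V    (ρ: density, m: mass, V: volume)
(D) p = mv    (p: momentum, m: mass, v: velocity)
(B) Q = It²

The equation (B) Q = It² is dimensionally incorrect.

LHS (Q): [I T]
RHS (It²): [I T^2] ✗

The dimensions do not match. The other three equations balance.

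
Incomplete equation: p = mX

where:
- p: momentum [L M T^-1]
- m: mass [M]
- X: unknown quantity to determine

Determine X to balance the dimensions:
X = v (velocity), dimensions [L T^-1]

p has dimensions [L M T^-1]; the rest of the RHS (m) has dimensions [M].
So X must have dimensions [L T^-1] — X = v (velocity).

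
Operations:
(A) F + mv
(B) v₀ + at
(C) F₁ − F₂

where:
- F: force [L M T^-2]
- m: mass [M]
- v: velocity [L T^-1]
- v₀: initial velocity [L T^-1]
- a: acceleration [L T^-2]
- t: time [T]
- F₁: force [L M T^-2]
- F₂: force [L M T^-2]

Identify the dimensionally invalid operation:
(A) F + mv

(A) F + mv: F [L M T^-2] and mv [L M T^-1] — different dimensions cannot be added/subtracted ✗
(B) v₀ + at: v₀ [L T^-1] and at [L T^-1] — same dimensions ✓
(C) F₁ − F₂: F₁ [L M T^-2] and F₂ [L M T^-2] — same dimensions ✓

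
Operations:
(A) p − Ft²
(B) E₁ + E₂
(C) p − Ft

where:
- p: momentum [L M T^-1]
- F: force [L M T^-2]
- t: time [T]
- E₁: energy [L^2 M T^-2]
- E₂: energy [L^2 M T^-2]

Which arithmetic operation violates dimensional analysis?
(A) p − Ft²

(A) p − Ft²: p [L M T^-1] and Ft² [L M] — different dimensions cannot be added/subtracted ✗
(B) E₁ + E₂: E₁ [L^2 M T^-2] and E₂ [L^2 M T^-2] — same dimensions ✓
(C) p − Ft: p [L M T^-1] and Ft [L M T^-1] — same dimensions ✓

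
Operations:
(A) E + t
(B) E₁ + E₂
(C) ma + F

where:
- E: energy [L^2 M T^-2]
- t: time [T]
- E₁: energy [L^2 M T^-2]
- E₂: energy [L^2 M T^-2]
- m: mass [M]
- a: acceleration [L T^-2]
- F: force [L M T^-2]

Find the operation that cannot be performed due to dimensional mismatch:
(A) E + t

(A) E + t: E [L^2 M T^-2] and t [T] — different dimensions cannot be added/subtracted ✗
(B) E₁ + E₂: E₁ [L^2 M T^-2] and E₂ [L^2 M T^-2] — same dimensions ✓
(C) ma + F: ma [L M T^-2] and F [L M T^-2] — same dimensions ✓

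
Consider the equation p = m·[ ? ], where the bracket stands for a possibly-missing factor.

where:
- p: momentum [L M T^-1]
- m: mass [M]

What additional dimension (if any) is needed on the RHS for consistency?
[L T^-1] — velocity (e.g. v)

p has dimensions [L M T^-1]; m has dimensions [M].
The bracketed factor must supply [L M T^-1] / [M] = [L T^-1].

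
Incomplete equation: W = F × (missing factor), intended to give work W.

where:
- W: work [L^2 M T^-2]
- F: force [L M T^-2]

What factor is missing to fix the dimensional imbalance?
d (distance), dimensions [L]

W has dimensions [L^2 M T^-2] and F has dimensions [L M T^-2].
The missing factor must have dimensions [L^2 M T^-2] / [L M T^-2] = [L], i.e. distance (d).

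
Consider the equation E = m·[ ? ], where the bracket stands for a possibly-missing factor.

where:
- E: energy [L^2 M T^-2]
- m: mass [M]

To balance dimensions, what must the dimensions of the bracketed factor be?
[L^2 T^-2] — velocity squared (e.g. v²)

E has dimensions [L^2 M T^-2]; m has dimensions [M].
The bracketed factor must supply [L^2 M T^-2] / [M] = [L^2 T^-2].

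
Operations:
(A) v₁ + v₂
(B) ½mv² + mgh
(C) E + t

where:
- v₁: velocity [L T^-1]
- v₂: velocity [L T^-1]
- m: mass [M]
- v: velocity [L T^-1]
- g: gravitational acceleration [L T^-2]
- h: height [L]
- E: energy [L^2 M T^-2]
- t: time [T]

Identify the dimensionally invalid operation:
(C) E + t

(A) v₁ + v₂: v₁ [L T^-1] and v₂ [L T^-1] — same dimensions ✓
(B) ½mv² + mgh: ½mv² [L^2 M T^-2] and mgh [L^2 M T^-2] — same dimensions ✓
(C) E + t: E [L^2 M T^-2] and t [T] — different dimensions cannot be added/subtracted ✗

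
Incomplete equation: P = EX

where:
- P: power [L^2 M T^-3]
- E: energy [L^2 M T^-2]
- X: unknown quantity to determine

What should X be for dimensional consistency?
X = f (inverse time / frequency (1/t)), dimensions [T^-1]

P has dimensions [L^2 M T^-3]; the rest of the RHS (E) has dimensions [L^2 M T^-2].
So X must have dimensions [T^-1] — X = f (inverse time / frequency (1/t)).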